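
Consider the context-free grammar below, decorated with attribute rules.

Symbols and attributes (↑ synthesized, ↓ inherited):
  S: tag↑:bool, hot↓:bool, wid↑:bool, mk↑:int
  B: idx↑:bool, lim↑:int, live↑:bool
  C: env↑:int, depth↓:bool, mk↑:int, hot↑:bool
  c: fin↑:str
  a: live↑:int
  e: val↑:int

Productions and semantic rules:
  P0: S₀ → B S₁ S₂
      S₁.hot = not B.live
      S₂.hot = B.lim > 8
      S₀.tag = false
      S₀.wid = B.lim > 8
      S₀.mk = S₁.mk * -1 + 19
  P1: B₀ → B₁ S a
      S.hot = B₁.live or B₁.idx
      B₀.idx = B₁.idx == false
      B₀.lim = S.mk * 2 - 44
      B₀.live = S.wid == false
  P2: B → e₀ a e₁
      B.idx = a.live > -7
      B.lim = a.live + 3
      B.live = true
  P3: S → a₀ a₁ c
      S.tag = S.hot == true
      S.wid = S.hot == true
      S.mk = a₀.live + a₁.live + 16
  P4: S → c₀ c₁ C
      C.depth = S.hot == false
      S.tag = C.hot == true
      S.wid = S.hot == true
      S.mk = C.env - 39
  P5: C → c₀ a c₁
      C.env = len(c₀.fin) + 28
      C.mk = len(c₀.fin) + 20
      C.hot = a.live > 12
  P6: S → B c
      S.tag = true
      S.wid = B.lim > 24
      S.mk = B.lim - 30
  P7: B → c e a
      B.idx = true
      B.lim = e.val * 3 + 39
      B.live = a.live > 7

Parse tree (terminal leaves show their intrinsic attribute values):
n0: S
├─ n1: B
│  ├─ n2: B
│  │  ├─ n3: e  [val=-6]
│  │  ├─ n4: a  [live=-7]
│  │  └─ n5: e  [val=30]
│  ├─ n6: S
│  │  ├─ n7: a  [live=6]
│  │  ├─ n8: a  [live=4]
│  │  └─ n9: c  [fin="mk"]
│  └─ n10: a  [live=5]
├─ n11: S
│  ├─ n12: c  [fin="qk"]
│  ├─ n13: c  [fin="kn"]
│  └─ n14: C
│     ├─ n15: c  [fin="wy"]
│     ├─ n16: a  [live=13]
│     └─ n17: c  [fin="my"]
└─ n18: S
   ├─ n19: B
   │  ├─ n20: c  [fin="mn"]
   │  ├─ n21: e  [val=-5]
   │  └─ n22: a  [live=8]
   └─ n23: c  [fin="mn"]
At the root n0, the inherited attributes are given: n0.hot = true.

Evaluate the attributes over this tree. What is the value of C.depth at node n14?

1. n0.hot = true  [given at root]
2. n3.val = -6  [terminal]
3. n4.live = -7  [terminal]
4. n5.val = 30  [terminal]
5. n2.idx = false  [a.live > -7]
6. n2.lim = -4  [a.live + 3]
7. n2.live = true  [true]
8. n6.hot = true  [B₁.live or B₁.idx]
9. n7.live = 6  [terminal]
10. n8.live = 4  [terminal]
11. n9.fin = "mk"  [terminal]
12. n6.tag = true  [S.hot == true]
13. n6.wid = true  [S.hot == true]
14. n6.mk = 26  [a₀.live + a₁.live + 16]
15. n10.live = 5  [terminal]
16. n1.idx = true  [B₁.idx == false]
17. n1.lim = 8  [S.mk * 2 - 44]
18. n1.live = false  [S.wid == false]
19. n11.hot = true  [not B.live]
20. n12.fin = "qk"  [terminal]
21. n13.fin = "kn"  [terminal]
22. n14.depth = false  [S.hot == false]
23. n15.fin = "wy"  [terminal]
24. n16.live = 13  [terminal]
25. n17.fin = "my"  [terminal]
26. n14.env = 30  [len(c₀.fin) + 28]
27. n14.mk = 22  [len(c₀.fin) + 20]
28. n14.hot = true  [a.live > 12]
29. n11.tag = true  [C.hot == true]
30. n11.wid = true  [S.hot == true]
31. n11.mk = -9  [C.env - 39]
32. n18.hot = false  [B.lim > 8]
33. n20.fin = "mn"  [terminal]
34. n21.val = -5  [terminal]
35. n22.live = 8  [terminal]
36. n19.idx = true  [true]
37. n19.lim = 24  [e.val * 3 + 39]
38. n19.live = true  [a.live > 7]
39. n23.fin = "mn"  [terminal]
40. n18.tag = true  [true]
41. n18.wid = false  [B.lim > 24]
42. n18.mk = -6  [B.lim - 30]
43. n0.tag = false  [false]
44. n0.wid = false  [B.lim > 8]
45. n0.mk = 28  [S₁.mk * -1 + 19]

false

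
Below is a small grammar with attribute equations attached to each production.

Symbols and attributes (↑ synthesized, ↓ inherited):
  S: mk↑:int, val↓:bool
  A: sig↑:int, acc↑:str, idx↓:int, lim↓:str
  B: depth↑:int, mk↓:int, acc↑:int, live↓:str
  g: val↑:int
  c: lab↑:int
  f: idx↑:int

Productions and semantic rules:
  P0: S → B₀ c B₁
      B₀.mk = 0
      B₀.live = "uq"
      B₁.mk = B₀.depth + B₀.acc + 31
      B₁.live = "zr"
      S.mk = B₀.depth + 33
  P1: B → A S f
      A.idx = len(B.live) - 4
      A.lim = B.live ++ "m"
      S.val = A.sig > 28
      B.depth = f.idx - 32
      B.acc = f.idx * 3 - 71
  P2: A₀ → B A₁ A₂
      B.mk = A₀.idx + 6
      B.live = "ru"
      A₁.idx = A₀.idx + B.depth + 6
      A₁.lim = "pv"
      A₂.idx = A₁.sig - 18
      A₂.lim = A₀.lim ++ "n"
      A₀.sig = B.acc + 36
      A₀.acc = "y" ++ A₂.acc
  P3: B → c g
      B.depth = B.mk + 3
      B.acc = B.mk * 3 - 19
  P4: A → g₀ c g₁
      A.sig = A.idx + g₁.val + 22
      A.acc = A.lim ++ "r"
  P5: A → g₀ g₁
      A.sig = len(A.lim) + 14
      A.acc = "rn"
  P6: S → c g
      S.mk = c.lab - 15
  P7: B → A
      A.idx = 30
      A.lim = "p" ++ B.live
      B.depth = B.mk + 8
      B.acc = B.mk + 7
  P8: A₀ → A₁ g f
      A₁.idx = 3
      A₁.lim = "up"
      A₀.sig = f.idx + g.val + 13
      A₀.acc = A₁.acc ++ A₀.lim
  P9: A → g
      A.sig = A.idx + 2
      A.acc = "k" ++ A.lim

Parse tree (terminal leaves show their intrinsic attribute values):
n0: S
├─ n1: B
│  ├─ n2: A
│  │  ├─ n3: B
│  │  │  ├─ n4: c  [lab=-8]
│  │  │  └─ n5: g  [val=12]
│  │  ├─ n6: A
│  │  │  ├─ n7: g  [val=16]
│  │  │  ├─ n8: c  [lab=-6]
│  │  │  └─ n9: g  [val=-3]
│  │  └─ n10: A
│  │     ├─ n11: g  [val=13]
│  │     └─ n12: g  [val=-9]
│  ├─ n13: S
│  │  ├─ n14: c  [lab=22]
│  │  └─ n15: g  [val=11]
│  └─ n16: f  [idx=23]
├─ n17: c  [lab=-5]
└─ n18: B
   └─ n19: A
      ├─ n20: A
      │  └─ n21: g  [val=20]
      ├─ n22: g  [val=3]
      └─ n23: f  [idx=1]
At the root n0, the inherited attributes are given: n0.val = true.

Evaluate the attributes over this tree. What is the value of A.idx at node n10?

12

1. n0.val = true  [given at root]
2. n1.mk = 0  [0]
3. n1.live = "uq"  ["uq"]
4. n2.idx = -2  [len(B.live) - 4]
5. n2.lim = "uqm"  [B.live ++ "m"]
6. n3.mk = 4  [A₀.idx + 6]
7. n3.live = "ru"  ["ru"]
8. n4.lab = -8  [terminal]
9. n5.val = 12  [terminal]
10. n3.depth = 7  [B.mk + 3]
11. n3.acc = -7  [B.mk * 3 - 19]
12. n6.idx = 11  [A₀.idx + B.depth + 6]
13. n6.lim = "pv"  ["pv"]
14. n7.val = 16  [terminal]
15. n8.lab = -6  [terminal]
16. n9.val = -3  [terminal]
17. n6.sig = 30  [A.idx + g₁.val + 22]
18. n6.acc = "pvr"  [A.lim ++ "r"]
19. n10.idx = 12  [A₁.sig - 18]
20. n10.lim = "uqmn"  [A₀.lim ++ "n"]
21. n11.val = 13  [terminal]
22. n12.val = -9  [terminal]
23. n10.sig = 18  [len(A.lim) + 14]
24. n10.acc = "rn"  ["rn"]
25. n2.sig = 29  [B.acc + 36]
26. n2.acc = "yrn"  ["y" ++ A₂.acc]
27. n13.val = true  [A.sig > 28]
28. n14.lab = 22  [terminal]
29. n15.val = 11  [terminal]
30. n13.mk = 7  [c.lab - 15]
31. n16.idx = 23  [terminal]
32. n1.depth = -9  [f.idx - 32]
33. n1.acc = -2  [f.idx * 3 - 71]
34. n17.lab = -5  [terminal]
35. n18.mk = 20  [B₀.depth + B₀.acc + 31]
36. n18.live = "zr"  ["zr"]
37. n19.idx = 30  [30]
38. n19.lim = "pzr"  ["p" ++ B.live]
39. n20.idx = 3  [3]
40. n20.lim = "up"  ["up"]
41. n21.val = 20  [terminal]
42. n20.sig = 5  [A.idx + 2]
43. n20.acc = "kup"  ["k" ++ A.lim]
44. n22.val = 3  [terminal]
45. n23.idx = 1  [terminal]
46. n19.sig = 17  [f.idx + g.val + 13]
47. n19.acc = "kuppzr"  [A₁.acc ++ A₀.lim]
48. n18.depth = 28  [B.mk + 8]
49. n18.acc = 27  [B.mk + 7]
50. n0.mk = 24  [B₀.depth + 33]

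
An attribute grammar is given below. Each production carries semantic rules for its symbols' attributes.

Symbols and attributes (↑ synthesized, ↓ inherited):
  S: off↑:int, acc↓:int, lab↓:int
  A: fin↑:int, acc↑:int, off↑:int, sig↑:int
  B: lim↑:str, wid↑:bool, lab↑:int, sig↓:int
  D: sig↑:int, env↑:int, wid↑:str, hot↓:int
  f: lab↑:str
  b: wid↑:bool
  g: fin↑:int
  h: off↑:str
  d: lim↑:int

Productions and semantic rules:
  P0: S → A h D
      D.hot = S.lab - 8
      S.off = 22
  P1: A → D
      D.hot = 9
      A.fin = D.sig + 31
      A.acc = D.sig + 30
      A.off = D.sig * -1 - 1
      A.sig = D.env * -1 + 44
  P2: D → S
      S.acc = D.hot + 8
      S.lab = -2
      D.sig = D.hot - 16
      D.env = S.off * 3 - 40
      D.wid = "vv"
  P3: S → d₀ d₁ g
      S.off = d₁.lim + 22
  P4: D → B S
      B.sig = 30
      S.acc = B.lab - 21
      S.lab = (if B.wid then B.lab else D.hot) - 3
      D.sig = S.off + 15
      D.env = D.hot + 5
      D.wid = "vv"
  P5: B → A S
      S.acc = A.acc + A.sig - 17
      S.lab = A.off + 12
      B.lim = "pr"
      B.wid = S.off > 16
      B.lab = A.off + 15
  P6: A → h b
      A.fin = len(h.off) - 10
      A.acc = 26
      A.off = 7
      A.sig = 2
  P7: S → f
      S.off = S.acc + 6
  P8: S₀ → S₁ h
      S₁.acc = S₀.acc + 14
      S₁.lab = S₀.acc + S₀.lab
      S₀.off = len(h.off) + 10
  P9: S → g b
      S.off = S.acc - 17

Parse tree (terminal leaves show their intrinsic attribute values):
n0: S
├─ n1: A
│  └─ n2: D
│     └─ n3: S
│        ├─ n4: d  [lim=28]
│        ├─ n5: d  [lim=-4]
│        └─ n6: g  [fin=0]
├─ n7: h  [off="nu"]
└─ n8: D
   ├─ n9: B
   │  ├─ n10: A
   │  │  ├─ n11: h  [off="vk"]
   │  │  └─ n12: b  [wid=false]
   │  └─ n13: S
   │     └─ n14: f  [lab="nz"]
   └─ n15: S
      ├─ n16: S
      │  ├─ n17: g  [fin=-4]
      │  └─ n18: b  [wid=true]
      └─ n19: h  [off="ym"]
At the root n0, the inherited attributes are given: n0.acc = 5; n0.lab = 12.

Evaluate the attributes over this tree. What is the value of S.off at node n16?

1. n0.acc = 5  [given at root]
2. n0.lab = 12  [given at root]
3. n2.hot = 9  [9]
4. n3.acc = 17  [D.hot + 8]
5. n3.lab = -2  [-2]
6. n4.lim = 28  [terminal]
7. n5.lim = -4  [terminal]
8. n6.fin = 0  [terminal]
9. n3.off = 18  [d₁.lim + 22]
10. n2.sig = -7  [D.hot - 16]
11. n2.env = 14  [S.off * 3 - 40]
12. n2.wid = "vv"  ["vv"]
13. n1.fin = 24  [D.sig + 31]
14. n1.acc = 23  [D.sig + 30]
15. n1.off = 6  [D.sig * -1 - 1]
16. n1.sig = 30  [D.env * -1 + 44]
17. n7.off = "nu"  [terminal]
18. n8.hot = 4  [S.lab - 8]
19. n9.sig = 30  [30]
20. n11.off = "vk"  [terminal]
21. n12.wid = false  [terminal]
22. n10.fin = -8  [len(h.off) - 10]
23. n10.acc = 26  [26]
24. n10.off = 7  [7]
25. n10.sig = 2  [2]
26. n13.acc = 11  [A.acc + A.sig - 17]
27. n13.lab = 19  [A.off + 12]
28. n14.lab = "nz"  [terminal]
29. n13.off = 17  [S.acc + 6]
30. n9.lim = "pr"  ["pr"]
31. n9.wid = true  [S.off > 16]
32. n9.lab = 22  [A.off + 15]
33. n15.acc = 1  [B.lab - 21]
34. n15.lab = 19  [(if B.wid then B.lab else D.hot) - 3]
35. n16.acc = 15  [S₀.acc + 14]
36. n16.lab = 20  [S₀.acc + S₀.lab]
37. n17.fin = -4  [terminal]
38. n18.wid = true  [terminal]
39. n16.off = -2  [S.acc - 17]
40. n19.off = "ym"  [terminal]
41. n15.off = 12  [len(h.off) + 10]
42. n8.sig = 27  [S.off + 15]
43. n8.env = 9  [D.hot + 5]
44. n8.wid = "vv"  ["vv"]
45. n0.off = 22  [22]

-2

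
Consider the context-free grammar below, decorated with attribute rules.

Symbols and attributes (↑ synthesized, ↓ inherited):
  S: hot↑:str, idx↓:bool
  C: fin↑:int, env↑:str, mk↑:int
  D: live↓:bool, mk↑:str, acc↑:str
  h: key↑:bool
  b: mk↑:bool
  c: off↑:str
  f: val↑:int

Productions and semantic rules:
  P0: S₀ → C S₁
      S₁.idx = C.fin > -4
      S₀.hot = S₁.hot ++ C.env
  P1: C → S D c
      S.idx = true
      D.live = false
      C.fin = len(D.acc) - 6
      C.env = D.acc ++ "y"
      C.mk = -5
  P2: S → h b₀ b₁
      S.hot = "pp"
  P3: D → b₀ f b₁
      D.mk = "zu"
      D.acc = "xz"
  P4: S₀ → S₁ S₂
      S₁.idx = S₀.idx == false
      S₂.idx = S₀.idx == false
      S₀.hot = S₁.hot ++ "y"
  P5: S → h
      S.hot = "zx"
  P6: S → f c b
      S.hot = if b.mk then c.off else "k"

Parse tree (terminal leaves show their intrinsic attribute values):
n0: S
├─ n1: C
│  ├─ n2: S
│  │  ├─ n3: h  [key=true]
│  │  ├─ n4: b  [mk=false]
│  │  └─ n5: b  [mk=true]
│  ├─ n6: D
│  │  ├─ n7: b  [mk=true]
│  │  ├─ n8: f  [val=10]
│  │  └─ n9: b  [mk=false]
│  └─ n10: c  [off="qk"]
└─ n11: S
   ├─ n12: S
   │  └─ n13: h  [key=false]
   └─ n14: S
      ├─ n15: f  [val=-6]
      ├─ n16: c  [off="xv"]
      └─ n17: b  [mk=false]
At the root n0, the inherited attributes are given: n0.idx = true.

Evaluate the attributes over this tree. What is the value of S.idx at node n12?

true

1. n0.idx = true  [given at root]
2. n2.idx = true  [true]
3. n3.key = true  [terminal]
4. n4.mk = false  [terminal]
5. n5.mk = true  [terminal]
6. n2.hot = "pp"  ["pp"]
7. n6.live = false  [false]
8. n7.mk = true  [terminal]
9. n8.val = 10  [terminal]
10. n9.mk = false  [terminal]
11. n6.mk = "zu"  ["zu"]
12. n6.acc = "xz"  ["xz"]
13. n10.off = "qk"  [terminal]
14. n1.fin = -4  [len(D.acc) - 6]
15. n1.env = "xzy"  [D.acc ++ "y"]
16. n1.mk = -5  [-5]
17. n11.idx = false  [C.fin > -4]
18. n12.idx = true  [S₀.idx == false]
19. n13.key = false  [terminal]
20. n12.hot = "zx"  ["zx"]
21. n14.idx = true  [S₀.idx == false]
22. n15.val = -6  [terminal]
23. n16.off = "xv"  [terminal]
24. n17.mk = false  [terminal]
25. n14.hot = "k"  [if b.mk then c.off else "k"]
26. n11.hot = "zxy"  [S₁.hot ++ "y"]
27. n0.hot = "zxyxzy"  [S₁.hot ++ C.env]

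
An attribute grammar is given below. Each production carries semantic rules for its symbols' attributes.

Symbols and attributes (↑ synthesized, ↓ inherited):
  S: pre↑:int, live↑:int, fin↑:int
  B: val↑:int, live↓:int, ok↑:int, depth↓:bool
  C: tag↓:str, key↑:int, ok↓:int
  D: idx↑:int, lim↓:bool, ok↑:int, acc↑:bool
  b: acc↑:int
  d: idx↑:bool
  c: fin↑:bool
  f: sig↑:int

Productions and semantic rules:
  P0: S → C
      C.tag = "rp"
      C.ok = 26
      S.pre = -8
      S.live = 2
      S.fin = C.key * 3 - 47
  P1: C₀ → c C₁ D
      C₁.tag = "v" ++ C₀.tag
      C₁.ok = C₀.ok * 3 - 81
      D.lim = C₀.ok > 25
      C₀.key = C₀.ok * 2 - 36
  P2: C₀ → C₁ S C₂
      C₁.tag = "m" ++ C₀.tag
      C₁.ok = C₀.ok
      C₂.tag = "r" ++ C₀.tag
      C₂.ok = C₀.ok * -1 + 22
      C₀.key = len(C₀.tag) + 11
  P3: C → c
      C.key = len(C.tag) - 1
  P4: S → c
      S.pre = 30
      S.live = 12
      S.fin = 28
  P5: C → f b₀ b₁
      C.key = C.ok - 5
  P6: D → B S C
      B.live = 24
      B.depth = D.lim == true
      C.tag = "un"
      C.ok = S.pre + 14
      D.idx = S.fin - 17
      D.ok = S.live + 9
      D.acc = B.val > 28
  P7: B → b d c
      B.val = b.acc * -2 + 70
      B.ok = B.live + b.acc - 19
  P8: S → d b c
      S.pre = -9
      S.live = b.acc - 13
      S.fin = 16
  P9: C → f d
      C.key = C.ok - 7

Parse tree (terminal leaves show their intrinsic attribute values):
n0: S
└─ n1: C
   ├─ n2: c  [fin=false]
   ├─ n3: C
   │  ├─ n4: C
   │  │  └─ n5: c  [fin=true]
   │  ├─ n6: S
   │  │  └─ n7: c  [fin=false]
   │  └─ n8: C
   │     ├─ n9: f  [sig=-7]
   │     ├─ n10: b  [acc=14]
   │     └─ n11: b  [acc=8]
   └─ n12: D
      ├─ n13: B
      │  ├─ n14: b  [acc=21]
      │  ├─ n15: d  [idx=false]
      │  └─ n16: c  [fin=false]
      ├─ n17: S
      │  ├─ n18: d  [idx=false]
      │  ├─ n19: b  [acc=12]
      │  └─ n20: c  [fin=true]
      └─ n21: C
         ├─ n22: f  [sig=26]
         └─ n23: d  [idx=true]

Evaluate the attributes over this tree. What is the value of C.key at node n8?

20

1. n1.tag = "rp"  ["rp"]
2. n1.ok = 26  [26]
3. n2.fin = false  [terminal]
4. n3.tag = "vrp"  ["v" ++ C₀.tag]
5. n3.ok = -3  [C₀.ok * 3 - 81]
6. n4.tag = "mvrp"  ["m" ++ C₀.tag]
7. n4.ok = -3  [C₀.ok]
8. n5.fin = true  [terminal]
9. n4.key = 3  [len(C.tag) - 1]
10. n7.fin = false  [terminal]
11. n6.pre = 30  [30]
12. n6.live = 12  [12]
13. n6.fin = 28  [28]
14. n8.tag = "rvrp"  ["r" ++ C₀.tag]
15. n8.ok = 25  [C₀.ok * -1 + 22]
16. n9.sig = -7  [terminal]
17. n10.acc = 14  [terminal]
18. n11.acc = 8  [terminal]
19. n8.key = 20  [C.ok - 5]
20. n3.key = 14  [len(C₀.tag) + 11]
21. n12.lim = true  [C₀.ok > 25]
22. n13.live = 24  [24]
23. n13.depth = true  [D.lim == true]
24. n14.acc = 21  [terminal]
25. n15.idx = false  [terminal]
26. n16.fin = false  [terminal]
27. n13.val = 28  [b.acc * -2 + 70]
28. n13.ok = 26  [B.live + b.acc - 19]
29. n18.idx = false  [terminal]
30. n19.acc = 12  [terminal]
31. n20.fin = true  [terminal]
32. n17.pre = -9  [-9]
33. n17.live = -1  [b.acc - 13]
34. n17.fin = 16  [16]
35. n21.tag = "un"  ["un"]
36. n21.ok = 5  [S.pre + 14]
37. n22.sig = 26  [terminal]
38. n23.idx = true  [terminal]
39. n21.key = -2  [C.ok - 7]
40. n12.idx = -1  [S.fin - 17]
41. n12.ok = 8  [S.live + 9]
42. n12.acc = false  [B.val > 28]
43. n1.key = 16  [C₀.ok * 2 - 36]
44. n0.pre = -8  [-8]
45. n0.live = 2  [2]
46. n0.fin = 1  [C.key * 3 - 47]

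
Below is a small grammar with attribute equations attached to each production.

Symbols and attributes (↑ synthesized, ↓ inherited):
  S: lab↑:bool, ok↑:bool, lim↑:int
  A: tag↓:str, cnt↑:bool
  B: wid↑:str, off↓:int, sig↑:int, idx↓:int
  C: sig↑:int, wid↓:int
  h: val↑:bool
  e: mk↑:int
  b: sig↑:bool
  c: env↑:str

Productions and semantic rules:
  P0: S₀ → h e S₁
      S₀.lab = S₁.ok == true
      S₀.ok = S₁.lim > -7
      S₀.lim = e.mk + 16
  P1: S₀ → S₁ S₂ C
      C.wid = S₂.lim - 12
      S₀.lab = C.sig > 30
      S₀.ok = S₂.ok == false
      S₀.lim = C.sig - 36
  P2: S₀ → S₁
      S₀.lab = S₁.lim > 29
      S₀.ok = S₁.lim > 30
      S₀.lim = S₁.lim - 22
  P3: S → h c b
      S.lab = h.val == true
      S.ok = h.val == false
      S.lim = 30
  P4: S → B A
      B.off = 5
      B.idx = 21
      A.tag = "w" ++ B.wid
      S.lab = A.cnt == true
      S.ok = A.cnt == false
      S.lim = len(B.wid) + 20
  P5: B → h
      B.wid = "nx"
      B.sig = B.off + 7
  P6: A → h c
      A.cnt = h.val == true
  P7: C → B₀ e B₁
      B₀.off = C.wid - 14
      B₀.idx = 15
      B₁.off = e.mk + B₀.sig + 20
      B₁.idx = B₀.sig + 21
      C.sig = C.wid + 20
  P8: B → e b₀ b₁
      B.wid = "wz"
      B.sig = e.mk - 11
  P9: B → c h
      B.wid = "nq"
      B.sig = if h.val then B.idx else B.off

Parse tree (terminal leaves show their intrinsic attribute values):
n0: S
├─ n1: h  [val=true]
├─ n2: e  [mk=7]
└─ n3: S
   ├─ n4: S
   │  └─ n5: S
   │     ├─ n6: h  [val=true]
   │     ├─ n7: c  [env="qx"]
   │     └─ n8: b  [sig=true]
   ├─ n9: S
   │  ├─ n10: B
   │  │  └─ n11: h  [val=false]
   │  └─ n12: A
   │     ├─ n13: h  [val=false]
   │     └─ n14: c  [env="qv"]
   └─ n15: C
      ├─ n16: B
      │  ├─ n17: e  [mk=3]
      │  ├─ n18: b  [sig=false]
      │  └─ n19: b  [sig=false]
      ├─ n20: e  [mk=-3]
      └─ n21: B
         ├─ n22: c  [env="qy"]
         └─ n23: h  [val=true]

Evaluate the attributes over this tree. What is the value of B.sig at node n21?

13

1. n1.val = true  [terminal]
2. n2.mk = 7  [terminal]
3. n6.val = true  [terminal]
4. n7.env = "qx"  [terminal]
5. n8.sig = true  [terminal]
6. n5.lab = true  [h.val == true]
7. n5.ok = false  [h.val == false]
8. n5.lim = 30  [30]
9. n4.lab = true  [S₁.lim > 29]
10. n4.ok = false  [S₁.lim > 30]
11. n4.lim = 8  [S₁.lim - 22]
12. n10.off = 5  [5]
13. n10.idx = 21  [21]
14. n11.val = false  [terminal]
15. n10.wid = "nx"  ["nx"]
16. n10.sig = 12  [B.off + 7]
17. n12.tag = "wnx"  ["w" ++ B.wid]
18. n13.val = false  [terminal]
19. n14.env = "qv"  [terminal]
20. n12.cnt = false  [h.val == true]
21. n9.lab = false  [A.cnt == true]
22. n9.ok = true  [A.cnt == false]
23. n9.lim = 22  [len(B.wid) + 20]
24. n15.wid = 10  [S₂.lim - 12]
25. n16.off = -4  [C.wid - 14]
26. n16.idx = 15  [15]
27. n17.mk = 3  [terminal]
28. n18.sig = false  [terminal]
29. n19.sig = false  [terminal]
30. n16.wid = "wz"  ["wz"]
31. n16.sig = -8  [e.mk - 11]
32. n20.mk = -3  [terminal]
33. n21.off = 9  [e.mk + B₀.sig + 20]
34. n21.idx = 13  [B₀.sig + 21]
35. n22.env = "qy"  [terminal]
36. n23.val = true  [terminal]
37. n21.wid = "nq"  ["nq"]
38. n21.sig = 13  [if h.val then B.idx else B.off]
39. n15.sig = 30  [C.wid + 20]
40. n3.lab = false  [C.sig > 30]
41. n3.ok = false  [S₂.ok == false]
42. n3.lim = -6  [C.sig - 36]
43. n0.lab = false  [S₁.ok == true]
44. n0.ok = true  [S₁.lim > -7]
45. n0.lim = 23  [e.mk + 16]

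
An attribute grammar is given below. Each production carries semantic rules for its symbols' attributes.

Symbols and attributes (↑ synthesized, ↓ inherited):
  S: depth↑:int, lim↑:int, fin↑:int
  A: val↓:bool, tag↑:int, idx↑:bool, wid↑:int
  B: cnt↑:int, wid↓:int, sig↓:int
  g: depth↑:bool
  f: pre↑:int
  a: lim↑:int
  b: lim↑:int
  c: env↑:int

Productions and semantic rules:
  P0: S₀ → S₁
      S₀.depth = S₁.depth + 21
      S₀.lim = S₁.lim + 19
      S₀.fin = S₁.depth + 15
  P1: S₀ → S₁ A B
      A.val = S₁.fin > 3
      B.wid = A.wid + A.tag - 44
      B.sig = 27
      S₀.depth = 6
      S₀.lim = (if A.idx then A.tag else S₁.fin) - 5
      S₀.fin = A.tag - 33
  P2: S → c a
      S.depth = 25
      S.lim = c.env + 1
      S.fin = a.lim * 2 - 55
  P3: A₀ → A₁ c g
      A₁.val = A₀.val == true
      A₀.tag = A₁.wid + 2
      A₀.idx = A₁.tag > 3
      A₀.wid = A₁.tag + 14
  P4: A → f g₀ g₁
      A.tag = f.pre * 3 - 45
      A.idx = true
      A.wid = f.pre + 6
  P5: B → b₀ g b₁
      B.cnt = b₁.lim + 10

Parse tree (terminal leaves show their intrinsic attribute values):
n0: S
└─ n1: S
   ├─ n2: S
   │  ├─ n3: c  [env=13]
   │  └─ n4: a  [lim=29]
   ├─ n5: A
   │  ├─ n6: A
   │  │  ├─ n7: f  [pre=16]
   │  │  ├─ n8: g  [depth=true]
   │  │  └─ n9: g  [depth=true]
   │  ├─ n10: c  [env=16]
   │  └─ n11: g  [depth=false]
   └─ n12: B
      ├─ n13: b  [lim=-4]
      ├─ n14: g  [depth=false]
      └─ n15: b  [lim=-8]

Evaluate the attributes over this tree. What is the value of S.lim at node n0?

17

1. n3.env = 13  [terminal]
2. n4.lim = 29  [terminal]
3. n2.depth = 25  [25]
4. n2.lim = 14  [c.env + 1]
5. n2.fin = 3  [a.lim * 2 - 55]
6. n5.val = false  [S₁.fin > 3]
7. n6.val = false  [A₀.val == true]
8. n7.pre = 16  [terminal]
9. n8.depth = true  [terminal]
10. n9.depth = true  [terminal]
11. n6.tag = 3  [f.pre * 3 - 45]
12. n6.idx = true  [true]
13. n6.wid = 22  [f.pre + 6]
14. n10.env = 16  [terminal]
15. n11.depth = false  [terminal]
16. n5.tag = 24  [A₁.wid + 2]
17. n5.idx = false  [A₁.tag > 3]
18. n5.wid = 17  [A₁.tag + 14]
19. n12.wid = -3  [A.wid + A.tag - 44]
20. n12.sig = 27  [27]
21. n13.lim = -4  [terminal]
22. n14.depth = false  [terminal]
23. n15.lim = -8  [terminal]
24. n12.cnt = 2  [b₁.lim + 10]
25. n1.depth = 6  [6]
26. n1.lim = -2  [(if A.idx then A.tag else S₁.fin) - 5]
27. n1.fin = -9  [A.tag - 33]
28. n0.depth = 27  [S₁.depth + 21]
29. n0.lim = 17  [S₁.lim + 19]
30. n0.fin = 21  [S₁.depth + 15]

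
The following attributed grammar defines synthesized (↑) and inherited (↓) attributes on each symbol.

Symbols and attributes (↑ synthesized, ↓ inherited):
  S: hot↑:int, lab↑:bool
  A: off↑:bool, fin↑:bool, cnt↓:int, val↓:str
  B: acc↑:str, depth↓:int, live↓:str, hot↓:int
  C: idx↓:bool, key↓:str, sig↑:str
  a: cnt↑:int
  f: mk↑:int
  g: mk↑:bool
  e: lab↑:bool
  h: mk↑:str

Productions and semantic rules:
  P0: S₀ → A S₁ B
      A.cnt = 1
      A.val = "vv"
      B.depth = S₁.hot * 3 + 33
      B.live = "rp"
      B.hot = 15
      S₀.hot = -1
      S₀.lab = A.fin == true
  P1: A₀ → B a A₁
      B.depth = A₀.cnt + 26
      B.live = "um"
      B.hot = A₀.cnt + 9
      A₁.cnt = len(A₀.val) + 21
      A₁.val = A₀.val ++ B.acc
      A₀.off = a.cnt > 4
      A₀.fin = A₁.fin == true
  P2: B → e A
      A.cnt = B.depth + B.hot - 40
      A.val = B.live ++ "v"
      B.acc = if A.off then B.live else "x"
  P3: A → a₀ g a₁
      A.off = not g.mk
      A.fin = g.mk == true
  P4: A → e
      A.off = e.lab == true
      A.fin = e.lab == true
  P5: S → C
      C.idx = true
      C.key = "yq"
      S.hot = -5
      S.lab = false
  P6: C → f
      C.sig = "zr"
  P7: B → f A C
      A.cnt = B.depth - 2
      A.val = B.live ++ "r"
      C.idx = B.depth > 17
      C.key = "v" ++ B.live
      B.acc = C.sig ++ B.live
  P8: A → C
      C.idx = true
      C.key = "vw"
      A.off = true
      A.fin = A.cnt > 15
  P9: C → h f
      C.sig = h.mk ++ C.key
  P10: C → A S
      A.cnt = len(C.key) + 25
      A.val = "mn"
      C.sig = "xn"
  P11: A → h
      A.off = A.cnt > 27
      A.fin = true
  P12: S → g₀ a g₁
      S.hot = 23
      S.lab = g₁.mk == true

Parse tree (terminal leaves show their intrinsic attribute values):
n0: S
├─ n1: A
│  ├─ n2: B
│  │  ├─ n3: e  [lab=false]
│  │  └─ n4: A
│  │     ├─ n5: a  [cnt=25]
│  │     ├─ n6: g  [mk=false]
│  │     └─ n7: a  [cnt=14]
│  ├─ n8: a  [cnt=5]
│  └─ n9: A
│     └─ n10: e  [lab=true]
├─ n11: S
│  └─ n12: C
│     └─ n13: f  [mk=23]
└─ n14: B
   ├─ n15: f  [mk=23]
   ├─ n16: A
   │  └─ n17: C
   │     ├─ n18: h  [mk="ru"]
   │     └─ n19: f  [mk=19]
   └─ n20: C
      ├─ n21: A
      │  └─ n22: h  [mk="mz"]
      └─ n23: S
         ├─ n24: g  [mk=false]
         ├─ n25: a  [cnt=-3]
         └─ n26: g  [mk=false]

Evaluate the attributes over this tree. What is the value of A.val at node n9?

1. n1.cnt = 1  [1]
2. n1.val = "vv"  ["vv"]
3. n2.depth = 27  [A₀.cnt + 26]
4. n2.live = "um"  ["um"]
5. n2.hot = 10  [A₀.cnt + 9]
6. n3.lab = false  [terminal]
7. n4.cnt = -3  [B.depth + B.hot - 40]
8. n4.val = "umv"  [B.live ++ "v"]
9. n5.cnt = 25  [terminal]
10. n6.mk = false  [terminal]
11. n7.cnt = 14  [terminal]
12. n4.off = true  [not g.mk]
13. n4.fin = false  [g.mk == true]
14. n2.acc = "um"  [if A.off then B.live else "x"]
15. n8.cnt = 5  [terminal]
16. n9.cnt = 23  [len(A₀.val) + 21]
17. n9.val = "vvum"  [A₀.val ++ B.acc]
18. n10.lab = true  [terminal]
19. n9.off = true  [e.lab == true]
20. n9.fin = true  [e.lab == true]
21. n1.off = true  [a.cnt > 4]
22. n1.fin = true  [A₁.fin == true]
23. n12.idx = true  [true]
24. n12.key = "yq"  ["yq"]
25. n13.mk = 23  [terminal]
26. n12.sig = "zr"  ["zr"]
27. n11.hot = -5  [-5]
28. n11.lab = false  [false]
29. n14.depth = 18  [S₁.hot * 3 + 33]
30. n14.live = "rp"  ["rp"]
31. n14.hot = 15  [15]
32. n15.mk = 23  [terminal]
33. n16.cnt = 16  [B.depth - 2]
34. n16.val = "rpr"  [B.live ++ "r"]
35. n17.idx = true  [true]
36. n17.key = "vw"  ["vw"]
37. n18.mk = "ru"  [terminal]
38. n19.mk = 19  [terminal]
39. n17.sig = "ruvw"  [h.mk ++ C.key]
40. n16.off = true  [true]
41. n16.fin = true  [A.cnt > 15]
42. n20.idx = true  [B.depth > 17]
43. n20.key = "vrp"  ["v" ++ B.live]
44. n21.cnt = 28  [len(C.key) + 25]
45. n21.val = "mn"  ["mn"]
46. n22.mk = "mz"  [terminal]
47. n21.off = true  [A.cnt > 27]
48. n21.fin = true  [true]
49. n24.mk = false  [terminal]
50. n25.cnt = -3  [terminal]
51. n26.mk = false  [terminal]
52. n23.hot = 23  [23]
53. n23.lab = false  [g₁.mk == true]
54. n20.sig = "xn"  ["xn"]
55. n14.acc = "xnrp"  [C.sig ++ B.live]
56. n0.hot = -1  [-1]
57. n0.lab = true  [A.fin == true]

"vvum"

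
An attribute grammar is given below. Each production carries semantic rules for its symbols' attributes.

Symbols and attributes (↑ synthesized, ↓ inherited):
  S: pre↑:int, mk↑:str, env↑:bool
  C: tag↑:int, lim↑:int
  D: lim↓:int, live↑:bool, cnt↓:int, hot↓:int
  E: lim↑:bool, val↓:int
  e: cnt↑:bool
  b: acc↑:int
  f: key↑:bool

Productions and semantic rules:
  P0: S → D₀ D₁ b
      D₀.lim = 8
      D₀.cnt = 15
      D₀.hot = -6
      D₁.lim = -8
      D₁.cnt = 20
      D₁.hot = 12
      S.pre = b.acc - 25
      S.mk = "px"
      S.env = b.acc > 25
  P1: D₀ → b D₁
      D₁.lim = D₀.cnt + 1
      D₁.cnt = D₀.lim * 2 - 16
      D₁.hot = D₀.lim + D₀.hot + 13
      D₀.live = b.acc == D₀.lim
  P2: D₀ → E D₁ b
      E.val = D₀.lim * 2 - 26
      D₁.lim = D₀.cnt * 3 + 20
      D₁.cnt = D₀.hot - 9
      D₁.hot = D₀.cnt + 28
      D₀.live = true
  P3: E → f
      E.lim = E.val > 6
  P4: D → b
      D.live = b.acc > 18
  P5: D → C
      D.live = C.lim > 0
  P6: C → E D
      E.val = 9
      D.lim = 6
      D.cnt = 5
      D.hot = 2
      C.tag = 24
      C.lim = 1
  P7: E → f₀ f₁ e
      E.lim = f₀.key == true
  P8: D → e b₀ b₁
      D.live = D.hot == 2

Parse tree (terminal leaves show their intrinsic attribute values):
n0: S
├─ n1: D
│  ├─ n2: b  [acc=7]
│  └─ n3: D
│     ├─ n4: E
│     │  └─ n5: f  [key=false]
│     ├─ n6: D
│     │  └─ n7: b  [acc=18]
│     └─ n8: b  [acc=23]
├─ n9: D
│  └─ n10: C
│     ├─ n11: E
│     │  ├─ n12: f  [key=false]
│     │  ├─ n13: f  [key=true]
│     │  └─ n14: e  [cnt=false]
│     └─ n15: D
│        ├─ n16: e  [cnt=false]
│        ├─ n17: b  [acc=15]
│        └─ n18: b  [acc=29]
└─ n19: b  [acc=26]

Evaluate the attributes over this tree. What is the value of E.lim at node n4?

false

1. n1.lim = 8  [8]
2. n1.cnt = 15  [15]
3. n1.hot = -6  [-6]
4. n2.acc = 7  [terminal]
5. n3.lim = 16  [D₀.cnt + 1]
6. n3.cnt = 0  [D₀.lim * 2 - 16]
7. n3.hot = 15  [D₀.lim + D₀.hot + 13]
8. n4.val = 6  [D₀.lim * 2 - 26]
9. n5.key = false  [terminal]
10. n4.lim = false  [E.val > 6]
11. n6.lim = 20  [D₀.cnt * 3 + 20]
12. n6.cnt = 6  [D₀.hot - 9]
13. n6.hot = 28  [D₀.cnt + 28]
14. n7.acc = 18  [terminal]
15. n6.live = false  [b.acc > 18]
16. n8.acc = 23  [terminal]
17. n3.live = true  [true]
18. n1.live = false  [b.acc == D₀.lim]
19. n9.lim = -8  [-8]
20. n9.cnt = 20  [20]
21. n9.hot = 12  [12]
22. n11.val = 9  [9]
23. n12.key = false  [terminal]
24. n13.key = true  [terminal]
25. n14.cnt = false  [terminal]
26. n11.lim = false  [f₀.key == true]
27. n15.lim = 6  [6]
28. n15.cnt = 5  [5]
29. n15.hot = 2  [2]
30. n16.cnt = false  [terminal]
31. n17.acc = 15  [terminal]
32. n18.acc = 29  [terminal]
33. n15.live = true  [D.hot == 2]
34. n10.tag = 24  [24]
35. n10.lim = 1  [1]
36. n9.live = true  [C.lim > 0]
37. n19.acc = 26  [terminal]
38. n0.pre = 1  [b.acc - 25]
39. n0.mk = "px"  ["px"]
40. n0.env = true  [b.acc > 25]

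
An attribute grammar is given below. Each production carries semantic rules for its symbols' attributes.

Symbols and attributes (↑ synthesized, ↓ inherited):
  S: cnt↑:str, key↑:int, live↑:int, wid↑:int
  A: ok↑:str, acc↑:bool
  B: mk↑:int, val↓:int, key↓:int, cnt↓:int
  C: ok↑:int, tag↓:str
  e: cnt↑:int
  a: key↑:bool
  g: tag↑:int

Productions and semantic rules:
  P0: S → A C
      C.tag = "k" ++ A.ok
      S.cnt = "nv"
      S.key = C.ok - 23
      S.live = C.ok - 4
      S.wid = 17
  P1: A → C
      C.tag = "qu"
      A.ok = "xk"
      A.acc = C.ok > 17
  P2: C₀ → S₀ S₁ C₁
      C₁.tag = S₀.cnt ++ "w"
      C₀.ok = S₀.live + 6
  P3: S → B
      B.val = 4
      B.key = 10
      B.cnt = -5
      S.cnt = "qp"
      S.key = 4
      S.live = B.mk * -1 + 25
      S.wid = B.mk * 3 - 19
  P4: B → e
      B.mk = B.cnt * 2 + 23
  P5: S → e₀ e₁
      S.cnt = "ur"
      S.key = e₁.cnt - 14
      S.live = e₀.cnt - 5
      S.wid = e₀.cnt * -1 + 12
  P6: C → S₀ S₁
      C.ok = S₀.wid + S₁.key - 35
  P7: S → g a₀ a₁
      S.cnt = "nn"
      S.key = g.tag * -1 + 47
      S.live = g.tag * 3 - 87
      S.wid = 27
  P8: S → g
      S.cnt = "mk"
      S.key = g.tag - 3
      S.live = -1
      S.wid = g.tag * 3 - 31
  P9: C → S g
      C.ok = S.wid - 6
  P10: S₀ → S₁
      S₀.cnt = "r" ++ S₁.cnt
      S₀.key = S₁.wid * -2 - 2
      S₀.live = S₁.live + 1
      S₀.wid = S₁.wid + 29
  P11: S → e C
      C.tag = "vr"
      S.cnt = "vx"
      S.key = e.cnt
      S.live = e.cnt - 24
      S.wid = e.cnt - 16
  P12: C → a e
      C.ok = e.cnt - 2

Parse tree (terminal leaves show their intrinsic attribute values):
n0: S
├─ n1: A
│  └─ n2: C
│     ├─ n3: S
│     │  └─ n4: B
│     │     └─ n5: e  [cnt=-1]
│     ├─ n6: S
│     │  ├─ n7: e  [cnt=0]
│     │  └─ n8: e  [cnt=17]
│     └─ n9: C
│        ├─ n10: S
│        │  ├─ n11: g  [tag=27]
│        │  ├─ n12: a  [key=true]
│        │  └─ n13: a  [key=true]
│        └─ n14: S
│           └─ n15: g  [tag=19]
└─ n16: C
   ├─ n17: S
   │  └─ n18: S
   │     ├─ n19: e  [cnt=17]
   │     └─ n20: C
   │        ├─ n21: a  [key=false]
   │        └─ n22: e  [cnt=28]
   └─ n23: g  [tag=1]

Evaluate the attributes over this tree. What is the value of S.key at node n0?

1

1. n2.tag = "qu"  ["qu"]
2. n4.val = 4  [4]
3. n4.key = 10  [10]
4. n4.cnt = -5  [-5]
5. n5.cnt = -1  [terminal]
6. n4.mk = 13  [B.cnt * 2 + 23]
7. n3.cnt = "qp"  ["qp"]
8. n3.key = 4  [4]
9. n3.live = 12  [B.mk * -1 + 25]
10. n3.wid = 20  [B.mk * 3 - 19]
11. n7.cnt = 0  [terminal]
12. n8.cnt = 17  [terminal]
13. n6.cnt = "ur"  ["ur"]
14. n6.key = 3  [e₁.cnt - 14]
15. n6.live = -5  [e₀.cnt - 5]
16. n6.wid = 12  [e₀.cnt * -1 + 12]
17. n9.tag = "qpw"  [S₀.cnt ++ "w"]
18. n11.tag = 27  [terminal]
19. n12.key = true  [terminal]
20. n13.key = true  [terminal]
21. n10.cnt = "nn"  ["nn"]
22. n10.key = 20  [g.tag * -1 + 47]
23. n10.live = -6  [g.tag * 3 - 87]
24. n10.wid = 27  [27]
25. n15.tag = 19  [terminal]
26. n14.cnt = "mk"  ["mk"]
27. n14.key = 16  [g.tag - 3]
28. n14.live = -1  [-1]
29. n14.wid = 26  [g.tag * 3 - 31]
30. n9.ok = 8  [S₀.wid + S₁.key - 35]
31. n2.ok = 18  [S₀.live + 6]
32. n1.ok = "xk"  ["xk"]
33. n1.acc = true  [C.ok > 17]
34. n16.tag = "kxk"  ["k" ++ A.ok]
35. n19.cnt = 17  [terminal]
36. n20.tag = "vr"  ["vr"]
37. n21.key = false  [terminal]
38. n22.cnt = 28  [terminal]
39. n20.ok = 26  [e.cnt - 2]
40. n18.cnt = "vx"  ["vx"]
41. n18.key = 17  [e.cnt]
42. n18.live = -7  [e.cnt - 24]
43. n18.wid = 1  [e.cnt - 16]
44. n17.cnt = "rvx"  ["r" ++ S₁.cnt]
45. n17.key = -4  [S₁.wid * -2 - 2]
46. n17.live = -6  [S₁.live + 1]
47. n17.wid = 30  [S₁.wid + 29]
48. n23.tag = 1  [terminal]
49. n16.ok = 24  [S.wid - 6]
50. n0.cnt = "nv"  ["nv"]
51. n0.key = 1  [C.ok - 23]
52. n0.live = 20  [C.ok - 4]
53. n0.wid = 17  [17]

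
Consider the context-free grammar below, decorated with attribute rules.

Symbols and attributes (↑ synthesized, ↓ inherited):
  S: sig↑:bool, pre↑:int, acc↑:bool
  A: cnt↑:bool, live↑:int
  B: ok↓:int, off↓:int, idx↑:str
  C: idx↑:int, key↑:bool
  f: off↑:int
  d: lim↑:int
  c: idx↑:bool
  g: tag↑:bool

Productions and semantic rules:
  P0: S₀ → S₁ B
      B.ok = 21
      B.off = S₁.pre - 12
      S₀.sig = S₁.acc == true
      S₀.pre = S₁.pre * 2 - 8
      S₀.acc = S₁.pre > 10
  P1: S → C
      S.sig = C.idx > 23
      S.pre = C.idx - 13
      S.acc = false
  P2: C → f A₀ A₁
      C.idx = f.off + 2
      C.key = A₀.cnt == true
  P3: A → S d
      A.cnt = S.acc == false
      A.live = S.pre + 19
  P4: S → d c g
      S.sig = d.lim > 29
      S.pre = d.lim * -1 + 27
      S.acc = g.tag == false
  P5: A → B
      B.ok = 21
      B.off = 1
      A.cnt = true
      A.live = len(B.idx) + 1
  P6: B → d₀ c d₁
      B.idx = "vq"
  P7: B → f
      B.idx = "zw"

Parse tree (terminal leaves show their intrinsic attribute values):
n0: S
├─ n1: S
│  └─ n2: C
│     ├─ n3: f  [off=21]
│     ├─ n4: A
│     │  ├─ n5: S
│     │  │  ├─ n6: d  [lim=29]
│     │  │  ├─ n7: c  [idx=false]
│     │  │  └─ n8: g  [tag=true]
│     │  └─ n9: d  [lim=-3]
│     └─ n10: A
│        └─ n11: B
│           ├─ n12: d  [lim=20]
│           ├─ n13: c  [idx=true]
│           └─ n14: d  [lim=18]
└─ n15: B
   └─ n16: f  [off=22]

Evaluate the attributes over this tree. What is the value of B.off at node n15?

-2

1. n3.off = 21  [terminal]
2. n6.lim = 29  [terminal]
3. n7.idx = false  [terminal]
4. n8.tag = true  [terminal]
5. n5.sig = false  [d.lim > 29]
6. n5.pre = -2  [d.lim * -1 + 27]
7. n5.acc = false  [g.tag == false]
8. n9.lim = -3  [terminal]
9. n4.cnt = true  [S.acc == false]
10. n4.live = 17  [S.pre + 19]
11. n11.ok = 21  [21]
12. n11.off = 1  [1]
13. n12.lim = 20  [terminal]
14. n13.idx = true  [terminal]
15. n14.lim = 18  [terminal]
16. n11.idx = "vq"  ["vq"]
17. n10.cnt = true  [true]
18. n10.live = 3  [len(B.idx) + 1]
19. n2.idx = 23  [f.off + 2]
20. n2.key = true  [A₀.cnt == true]
21. n1.sig = false  [C.idx > 23]
22. n1.pre = 10  [C.idx - 13]
23. n1.acc = false  [false]
24. n15.ok = 21  [21]
25. n15.off = -2  [S₁.pre - 12]
26. n16.off = 22  [terminal]
27. n15.idx = "zw"  ["zw"]
28. n0.sig = false  [S₁.acc == true]
29. n0.pre = 12  [S₁.pre * 2 - 8]
30. n0.acc = false  [S₁.pre > 10]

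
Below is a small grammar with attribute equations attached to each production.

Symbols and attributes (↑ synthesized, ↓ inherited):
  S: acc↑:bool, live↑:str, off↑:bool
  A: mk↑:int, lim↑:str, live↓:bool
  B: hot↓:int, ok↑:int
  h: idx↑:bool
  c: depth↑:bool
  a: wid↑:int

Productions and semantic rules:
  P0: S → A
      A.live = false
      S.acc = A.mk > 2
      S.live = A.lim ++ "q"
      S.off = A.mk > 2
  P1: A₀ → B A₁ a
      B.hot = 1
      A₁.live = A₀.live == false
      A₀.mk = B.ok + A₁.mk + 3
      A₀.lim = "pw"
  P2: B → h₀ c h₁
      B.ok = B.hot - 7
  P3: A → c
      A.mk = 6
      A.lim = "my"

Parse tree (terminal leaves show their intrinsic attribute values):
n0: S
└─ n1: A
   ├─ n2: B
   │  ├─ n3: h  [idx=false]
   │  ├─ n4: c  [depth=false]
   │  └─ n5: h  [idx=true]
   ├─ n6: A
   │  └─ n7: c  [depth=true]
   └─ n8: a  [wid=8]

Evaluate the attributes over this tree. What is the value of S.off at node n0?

1. n1.live = false  [false]
2. n2.hot = 1  [1]
3. n3.idx = false  [terminal]
4. n4.depth = false  [terminal]
5. n5.idx = true  [terminal]
6. n2.ok = -6  [B.hot - 7]
7. n6.live = true  [A₀.live == false]
8. n7.depth = true  [terminal]
9. n6.mk = 6  [6]
10. n6.lim = "my"  ["my"]
11. n8.wid = 8  [terminal]
12. n1.mk = 3  [B.ok + A₁.mk + 3]
13. n1.lim = "pw"  ["pw"]
14. n0.acc = true  [A.mk > 2]
15. n0.live = "pwq"  [A.lim ++ "q"]
16. n0.off = true  [A.mk > 2]

true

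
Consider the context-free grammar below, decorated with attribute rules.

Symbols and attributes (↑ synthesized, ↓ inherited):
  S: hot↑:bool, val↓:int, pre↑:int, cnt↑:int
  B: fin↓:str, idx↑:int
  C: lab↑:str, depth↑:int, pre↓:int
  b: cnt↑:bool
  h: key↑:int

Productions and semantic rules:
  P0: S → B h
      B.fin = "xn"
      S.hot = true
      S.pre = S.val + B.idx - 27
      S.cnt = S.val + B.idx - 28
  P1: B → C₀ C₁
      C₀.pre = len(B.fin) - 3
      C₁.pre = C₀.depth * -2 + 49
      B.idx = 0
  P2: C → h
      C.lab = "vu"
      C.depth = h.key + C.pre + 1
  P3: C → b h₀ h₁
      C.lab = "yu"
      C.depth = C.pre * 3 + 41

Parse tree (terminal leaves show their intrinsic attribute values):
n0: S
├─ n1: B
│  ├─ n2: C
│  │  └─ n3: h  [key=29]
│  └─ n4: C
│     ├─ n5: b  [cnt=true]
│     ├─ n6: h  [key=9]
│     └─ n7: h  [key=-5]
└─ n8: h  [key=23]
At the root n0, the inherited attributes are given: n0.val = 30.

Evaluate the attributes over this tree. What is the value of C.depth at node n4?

1. n0.val = 30  [given at root]
2. n1.fin = "xn"  ["xn"]
3. n2.pre = -1  [len(B.fin) - 3]
4. n3.key = 29  [terminal]
5. n2.lab = "vu"  ["vu"]
6. n2.depth = 29  [h.key + C.pre + 1]
7. n4.pre = -9  [C₀.depth * -2 + 49]
8. n5.cnt = true  [terminal]
9. n6.key = 9  [terminal]
10. n7.key = -5  [terminal]
11. n4.lab = "yu"  ["yu"]
12. n4.depth = 14  [C.pre * 3 + 41]
13. n1.idx = 0  [0]
14. n8.key = 23  [terminal]
15. n0.hot = true  [true]
16. n0.pre = 3  [S.val + B.idx - 27]
17. n0.cnt = 2  [S.val + B.idx - 28]

14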